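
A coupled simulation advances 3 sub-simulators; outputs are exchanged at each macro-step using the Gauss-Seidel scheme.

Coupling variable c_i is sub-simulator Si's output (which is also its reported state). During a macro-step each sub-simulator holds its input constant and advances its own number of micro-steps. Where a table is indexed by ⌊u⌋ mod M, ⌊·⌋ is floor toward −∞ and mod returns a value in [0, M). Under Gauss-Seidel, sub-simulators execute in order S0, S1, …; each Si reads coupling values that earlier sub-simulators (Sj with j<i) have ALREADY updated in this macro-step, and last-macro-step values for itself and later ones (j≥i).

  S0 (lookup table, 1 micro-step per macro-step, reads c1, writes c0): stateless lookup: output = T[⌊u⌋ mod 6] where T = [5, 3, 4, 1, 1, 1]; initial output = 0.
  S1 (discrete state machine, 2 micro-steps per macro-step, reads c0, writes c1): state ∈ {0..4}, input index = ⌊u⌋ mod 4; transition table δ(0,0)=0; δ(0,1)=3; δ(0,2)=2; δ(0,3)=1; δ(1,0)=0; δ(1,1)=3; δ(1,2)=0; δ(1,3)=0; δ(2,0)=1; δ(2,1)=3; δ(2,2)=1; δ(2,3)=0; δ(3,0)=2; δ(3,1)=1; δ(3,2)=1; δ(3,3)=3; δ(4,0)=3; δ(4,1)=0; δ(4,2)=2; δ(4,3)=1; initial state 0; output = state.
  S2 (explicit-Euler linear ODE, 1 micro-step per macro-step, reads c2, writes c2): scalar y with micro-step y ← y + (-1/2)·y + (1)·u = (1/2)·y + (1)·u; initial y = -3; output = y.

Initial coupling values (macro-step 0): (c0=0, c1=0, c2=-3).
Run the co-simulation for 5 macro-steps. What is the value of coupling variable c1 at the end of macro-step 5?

c1 at macro-step 5 = 1

macro 1: S0 reads c1=0 → after 1×micro: 5; S1 reads c0=5 → after 2×micro: 1; S2 reads c2=-3 → after 1×micro: -9/2 ⇒ (c0=5, c1=1, c2=-9/2)
macro 2: S0 reads c1=1 → after 1×micro: 3; S1 reads c0=3 → after 2×micro: 1; S2 reads c2=-9/2 → after 1×micro: -27/4 ⇒ (c0=3, c1=1, c2=-27/4)
macro 3: S0 reads c1=1 → after 1×micro: 3; S1 reads c0=3 → after 2×micro: 1; S2 reads c2=-27/4 → after 1×micro: -81/8 ⇒ (c0=3, c1=1, c2=-81/8)
macro 4: S0 reads c1=1 → after 1×micro: 3; S1 reads c0=3 → after 2×micro: 1; S2 reads c2=-81/8 → after 1×micro: -243/16 ⇒ (c0=3, c1=1, c2=-243/16)
macro 5: S0 reads c1=1 → after 1×micro: 3; S1 reads c0=3 → after 2×micro: 1; S2 reads c2=-243/16 → after 1×micro: -729/32 ⇒ (c0=3, c1=1, c2=-729/32)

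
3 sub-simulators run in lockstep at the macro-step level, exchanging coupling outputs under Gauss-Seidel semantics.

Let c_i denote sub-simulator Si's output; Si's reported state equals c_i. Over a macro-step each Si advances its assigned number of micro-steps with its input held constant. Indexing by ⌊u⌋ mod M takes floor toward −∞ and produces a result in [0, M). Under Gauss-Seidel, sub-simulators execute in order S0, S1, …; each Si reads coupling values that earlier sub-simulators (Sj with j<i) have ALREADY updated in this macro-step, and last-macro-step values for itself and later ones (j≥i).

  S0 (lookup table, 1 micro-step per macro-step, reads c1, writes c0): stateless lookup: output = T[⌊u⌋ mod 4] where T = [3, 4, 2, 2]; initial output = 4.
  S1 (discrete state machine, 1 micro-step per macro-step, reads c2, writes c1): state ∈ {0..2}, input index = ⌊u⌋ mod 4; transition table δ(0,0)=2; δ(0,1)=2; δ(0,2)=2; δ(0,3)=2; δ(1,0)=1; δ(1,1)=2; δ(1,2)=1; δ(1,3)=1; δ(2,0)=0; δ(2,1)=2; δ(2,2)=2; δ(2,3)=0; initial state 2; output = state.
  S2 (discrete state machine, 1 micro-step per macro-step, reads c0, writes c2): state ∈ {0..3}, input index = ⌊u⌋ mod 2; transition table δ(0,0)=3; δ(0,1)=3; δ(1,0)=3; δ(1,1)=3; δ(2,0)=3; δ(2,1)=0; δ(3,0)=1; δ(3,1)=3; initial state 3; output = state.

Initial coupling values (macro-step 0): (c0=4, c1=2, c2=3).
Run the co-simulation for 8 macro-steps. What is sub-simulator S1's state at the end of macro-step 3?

macro 1: S0 reads c1=2 → after 1×micro: 2; S1 reads c2=3 → after 1×micro: 0; S2 reads c0=2 → after 1×micro: 1 ⇒ (c0=2, c1=0, c2=1)
macro 2: S0 reads c1=0 → after 1×micro: 3; S1 reads c2=1 → after 1×micro: 2; S2 reads c0=3 → after 1×micro: 3 ⇒ (c0=3, c1=2, c2=3)
macro 3: S0 reads c1=2 → after 1×micro: 2; S1 reads c2=3 → after 1×micro: 0; S2 reads c0=2 → after 1×micro: 1 ⇒ (c0=2, c1=0, c2=1)
macro 4: S0 reads c1=0 → after 1×micro: 3; S1 reads c2=1 → after 1×micro: 2; S2 reads c0=3 → after 1×micro: 3 ⇒ (c0=3, c1=2, c2=3)
macro 5: S0 reads c1=2 → after 1×micro: 2; S1 reads c2=3 → after 1×micro: 0; S2 reads c0=2 → after 1×micro: 1 ⇒ (c0=2, c1=0, c2=1)
macro 6: S0 reads c1=0 → after 1×micro: 3; S1 reads c2=1 → after 1×micro: 2; S2 reads c0=3 → after 1×micro: 3 ⇒ (c0=3, c1=2, c2=3)
macro 7: S0 reads c1=2 → after 1×micro: 2; S1 reads c2=3 → after 1×micro: 0; S2 reads c0=2 → after 1×micro: 1 ⇒ (c0=2, c1=0, c2=1)
macro 8: S0 reads c1=0 → after 1×micro: 3; S1 reads c2=1 → after 1×micro: 2; S2 reads c0=3 → after 1×micro: 3 ⇒ (c0=3, c1=2, c2=3)

S1 state at macro-step 3 = 0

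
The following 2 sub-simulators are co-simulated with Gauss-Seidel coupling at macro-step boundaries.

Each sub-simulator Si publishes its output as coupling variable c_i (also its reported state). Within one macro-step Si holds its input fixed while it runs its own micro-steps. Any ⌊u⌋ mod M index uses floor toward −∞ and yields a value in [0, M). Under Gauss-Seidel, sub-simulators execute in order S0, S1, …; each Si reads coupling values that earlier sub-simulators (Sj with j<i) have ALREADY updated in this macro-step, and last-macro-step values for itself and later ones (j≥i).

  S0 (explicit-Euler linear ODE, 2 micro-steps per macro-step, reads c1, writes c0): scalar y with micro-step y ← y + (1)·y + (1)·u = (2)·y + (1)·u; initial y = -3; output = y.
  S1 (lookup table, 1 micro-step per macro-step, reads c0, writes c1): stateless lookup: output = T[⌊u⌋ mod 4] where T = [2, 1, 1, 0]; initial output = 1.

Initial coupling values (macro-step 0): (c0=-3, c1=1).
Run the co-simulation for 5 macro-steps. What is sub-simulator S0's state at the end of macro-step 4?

macro 1: S0 reads c1=1 → after 2×micro: -9; S1 reads c0=-9 → after 1×micro: 0 ⇒ (c0=-9, c1=0)
macro 2: S0 reads c1=0 → after 2×micro: -36; S1 reads c0=-36 → after 1×micro: 2 ⇒ (c0=-36, c1=2)
macro 3: S0 reads c1=2 → after 2×micro: -138; S1 reads c0=-138 → after 1×micro: 1 ⇒ (c0=-138, c1=1)
macro 4: S0 reads c1=1 → after 2×micro: -549; S1 reads c0=-549 → after 1×micro: 0 ⇒ (c0=-549, c1=0)
macro 5: S0 reads c1=0 → after 2×micro: -2196; S1 reads c0=-2196 → after 1×micro: 2 ⇒ (c0=-2196, c1=2)

S0 state at macro-step 4 = -549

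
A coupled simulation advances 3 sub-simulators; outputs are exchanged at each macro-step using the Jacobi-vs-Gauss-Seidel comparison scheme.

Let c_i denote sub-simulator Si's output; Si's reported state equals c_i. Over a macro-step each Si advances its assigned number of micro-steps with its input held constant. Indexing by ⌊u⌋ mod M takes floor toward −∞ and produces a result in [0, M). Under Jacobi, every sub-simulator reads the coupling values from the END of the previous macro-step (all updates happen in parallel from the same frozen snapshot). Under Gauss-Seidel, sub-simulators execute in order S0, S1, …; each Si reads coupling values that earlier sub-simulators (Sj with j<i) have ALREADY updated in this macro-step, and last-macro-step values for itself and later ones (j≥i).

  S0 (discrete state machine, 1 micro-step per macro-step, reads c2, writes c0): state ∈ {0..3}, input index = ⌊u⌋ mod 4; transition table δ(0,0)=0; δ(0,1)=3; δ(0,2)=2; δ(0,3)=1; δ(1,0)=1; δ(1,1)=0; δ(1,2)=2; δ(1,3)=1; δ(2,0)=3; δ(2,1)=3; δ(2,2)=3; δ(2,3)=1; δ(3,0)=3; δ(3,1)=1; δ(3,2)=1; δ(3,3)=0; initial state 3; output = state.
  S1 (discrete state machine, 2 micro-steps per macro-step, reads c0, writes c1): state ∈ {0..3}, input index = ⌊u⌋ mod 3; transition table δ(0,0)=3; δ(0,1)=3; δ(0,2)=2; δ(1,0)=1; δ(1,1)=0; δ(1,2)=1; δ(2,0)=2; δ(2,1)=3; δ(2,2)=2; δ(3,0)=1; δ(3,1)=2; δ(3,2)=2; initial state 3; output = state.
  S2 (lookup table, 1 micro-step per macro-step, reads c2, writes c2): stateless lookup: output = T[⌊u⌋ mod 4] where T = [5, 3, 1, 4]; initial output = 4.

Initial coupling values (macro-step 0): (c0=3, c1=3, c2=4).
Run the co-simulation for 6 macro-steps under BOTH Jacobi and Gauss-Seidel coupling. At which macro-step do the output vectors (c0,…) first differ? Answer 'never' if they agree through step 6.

[Jacobi] macro 1: S0 reads c2=4 → after 1×micro: 3; S1 reads c0=3 → after 2×micro: 1; S2 reads c2=4 → after 1×micro: 5 ⇒ (c0=3, c1=1, c2=5)
[Jacobi] macro 2: S0 reads c2=5 → after 1×micro: 1; S1 reads c0=3 → after 2×micro: 1; S2 reads c2=5 → after 1×micro: 3 ⇒ (c0=1, c1=1, c2=3)
[Jacobi] macro 3: S0 reads c2=3 → after 1×micro: 1; S1 reads c0=1 → after 2×micro: 3; S2 reads c2=3 → after 1×micro: 4 ⇒ (c0=1, c1=3, c2=4)
[Jacobi] macro 4: S0 reads c2=4 → after 1×micro: 1; S1 reads c0=1 → after 2×micro: 3; S2 reads c2=4 → after 1×micro: 5 ⇒ (c0=1, c1=3, c2=5)
[Jacobi] macro 5: S0 reads c2=5 → after 1×micro: 0; S1 reads c0=1 → after 2×micro: 3; S2 reads c2=5 → after 1×micro: 3 ⇒ (c0=0, c1=3, c2=3)
[Jacobi] macro 6: S0 reads c2=3 → after 1×micro: 1; S1 reads c0=0 → after 2×micro: 1; S2 reads c2=3 → after 1×micro: 4 ⇒ (c0=1, c1=1, c2=4)
[Gauss-Seidel] macro 1: S0 reads c2=4 → after 1×micro: 3; S1 reads c0=3 → after 2×micro: 1; S2 reads c2=4 → after 1×micro: 5 ⇒ (c0=3, c1=1, c2=5)
[Gauss-Seidel] macro 2: S0 reads c2=5 → after 1×micro: 1; S1 reads c0=1 → after 2×micro: 3; S2 reads c2=5 → after 1×micro: 3 ⇒ (c0=1, c1=3, c2=3)
[Gauss-Seidel] macro 3: S0 reads c2=3 → after 1×micro: 1; S1 reads c0=1 → after 2×micro: 3; S2 reads c2=3 → after 1×micro: 4 ⇒ (c0=1, c1=3, c2=4)
[Gauss-Seidel] macro 4: S0 reads c2=4 → after 1×micro: 1; S1 reads c0=1 → after 2×micro: 3; S2 reads c2=4 → after 1×micro: 5 ⇒ (c0=1, c1=3, c2=5)
[Gauss-Seidel] macro 5: S0 reads c2=5 → after 1×micro: 0; S1 reads c0=0 → after 2×micro: 1; S2 reads c2=5 → after 1×micro: 3 ⇒ (c0=0, c1=1, c2=3)
[Gauss-Seidel] macro 6: S0 reads c2=3 → after 1×micro: 1; S1 reads c0=1 → after 2×micro: 3; S2 reads c2=3 → after 1×micro: 4 ⇒ (c0=1, c1=3, c2=4)

first divergence at macro-step: 2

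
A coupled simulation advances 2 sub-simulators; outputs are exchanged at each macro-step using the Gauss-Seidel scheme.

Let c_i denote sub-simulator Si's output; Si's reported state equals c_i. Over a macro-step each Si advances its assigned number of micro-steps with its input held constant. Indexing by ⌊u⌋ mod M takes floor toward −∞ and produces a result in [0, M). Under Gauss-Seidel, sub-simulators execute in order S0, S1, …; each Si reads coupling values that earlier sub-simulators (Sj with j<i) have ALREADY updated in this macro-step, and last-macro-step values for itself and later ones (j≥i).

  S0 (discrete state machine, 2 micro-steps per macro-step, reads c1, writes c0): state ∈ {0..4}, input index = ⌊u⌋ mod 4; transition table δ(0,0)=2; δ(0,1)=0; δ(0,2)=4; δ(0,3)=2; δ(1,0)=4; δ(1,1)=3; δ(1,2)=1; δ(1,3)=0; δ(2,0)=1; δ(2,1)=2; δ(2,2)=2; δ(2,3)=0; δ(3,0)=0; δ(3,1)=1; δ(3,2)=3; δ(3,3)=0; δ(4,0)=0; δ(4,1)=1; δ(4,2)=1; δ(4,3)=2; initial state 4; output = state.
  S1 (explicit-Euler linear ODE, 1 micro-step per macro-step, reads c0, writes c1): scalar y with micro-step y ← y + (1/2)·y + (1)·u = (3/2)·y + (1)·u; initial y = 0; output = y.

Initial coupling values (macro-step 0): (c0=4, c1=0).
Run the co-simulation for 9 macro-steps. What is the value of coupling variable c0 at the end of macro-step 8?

c0 at macro-step 8 = 1

macro 1: S0 reads c1=0 → after 2×micro: 2; S1 reads c0=2 → after 1×micro: 2 ⇒ (c0=2, c1=2)
macro 2: S0 reads c1=2 → after 2×micro: 2; S1 reads c0=2 → after 1×micro: 5 ⇒ (c0=2, c1=5)
macro 3: S0 reads c1=5 → after 2×micro: 2; S1 reads c0=2 → after 1×micro: 19/2 ⇒ (c0=2, c1=19/2)
macro 4: S0 reads c1=19/2 → after 2×micro: 2; S1 reads c0=2 → after 1×micro: 65/4 ⇒ (c0=2, c1=65/4)
macro 5: S0 reads c1=65/4 → after 2×micro: 4; S1 reads c0=4 → after 1×micro: 227/8 ⇒ (c0=4, c1=227/8)
macro 6: S0 reads c1=227/8 → after 2×micro: 2; S1 reads c0=2 → after 1×micro: 713/16 ⇒ (c0=2, c1=713/16)
macro 7: S0 reads c1=713/16 → after 2×micro: 4; S1 reads c0=4 → after 1×micro: 2267/32 ⇒ (c0=4, c1=2267/32)
macro 8: S0 reads c1=2267/32 → after 2×micro: 1; S1 reads c0=1 → after 1×micro: 6865/64 ⇒ (c0=1, c1=6865/64)
macro 9: S0 reads c1=6865/64 → after 2×micro: 2; S1 reads c0=2 → after 1×micro: 20851/128 ⇒ (c0=2, c1=20851/128)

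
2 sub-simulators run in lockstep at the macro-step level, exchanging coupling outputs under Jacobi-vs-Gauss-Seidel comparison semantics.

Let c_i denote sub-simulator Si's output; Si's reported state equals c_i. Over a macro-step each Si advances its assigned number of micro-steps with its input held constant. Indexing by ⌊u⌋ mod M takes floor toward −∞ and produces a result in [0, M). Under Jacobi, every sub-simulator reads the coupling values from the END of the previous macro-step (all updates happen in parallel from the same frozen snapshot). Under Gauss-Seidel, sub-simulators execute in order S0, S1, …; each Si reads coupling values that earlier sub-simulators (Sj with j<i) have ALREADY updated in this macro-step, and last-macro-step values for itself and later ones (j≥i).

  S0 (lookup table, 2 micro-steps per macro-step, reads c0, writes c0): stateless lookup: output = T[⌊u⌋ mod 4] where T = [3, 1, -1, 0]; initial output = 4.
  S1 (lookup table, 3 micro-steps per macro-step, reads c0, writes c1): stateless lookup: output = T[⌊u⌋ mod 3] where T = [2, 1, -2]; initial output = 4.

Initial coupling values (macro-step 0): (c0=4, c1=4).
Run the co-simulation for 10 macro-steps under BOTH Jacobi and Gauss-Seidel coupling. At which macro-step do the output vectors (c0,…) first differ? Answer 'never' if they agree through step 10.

first divergence at macro-step: 1

[Jacobi] macro 1: S0 reads c0=4 → after 2×micro: 3; S1 reads c0=4 → after 3×micro: 1 ⇒ (c0=3, c1=1)
[Jacobi] macro 2: S0 reads c0=3 → after 2×micro: 0; S1 reads c0=3 → after 3×micro: 2 ⇒ (c0=0, c1=2)
[Jacobi] macro 3: S0 reads c0=0 → after 2×micro: 3; S1 reads c0=0 → after 3×micro: 2 ⇒ (c0=3, c1=2)
[Jacobi] macro 4: S0 reads c0=3 → after 2×micro: 0; S1 reads c0=3 → after 3×micro: 2 ⇒ (c0=0, c1=2)
[Jacobi] macro 5: S0 reads c0=0 → after 2×micro: 3; S1 reads c0=0 → after 3×micro: 2 ⇒ (c0=3, c1=2)
[Jacobi] macro 6: S0 reads c0=3 → after 2×micro: 0; S1 reads c0=3 → after 3×micro: 2 ⇒ (c0=0, c1=2)
[Jacobi] macro 7: S0 reads c0=0 → after 2×micro: 3; S1 reads c0=0 → after 3×micro: 2 ⇒ (c0=3, c1=2)
[Jacobi] macro 8: S0 reads c0=3 → after 2×micro: 0; S1 reads c0=3 → after 3×micro: 2 ⇒ (c0=0, c1=2)
[Jacobi] macro 9: S0 reads c0=0 → after 2×micro: 3; S1 reads c0=0 → after 3×micro: 2 ⇒ (c0=3, c1=2)
[Jacobi] macro 10: S0 reads c0=3 → after 2×micro: 0; S1 reads c0=3 → after 3×micro: 2 ⇒ (c0=0, c1=2)
[Gauss-Seidel] macro 1: S0 reads c0=4 → after 2×micro: 3; S1 reads c0=3 → after 3×micro: 2 ⇒ (c0=3, c1=2)
[Gauss-Seidel] macro 2: S0 reads c0=3 → after 2×micro: 0; S1 reads c0=0 → after 3×micro: 2 ⇒ (c0=0, c1=2)
[Gauss-Seidel] macro 3: S0 reads c0=0 → after 2×micro: 3; S1 reads c0=3 → after 3×micro: 2 ⇒ (c0=3, c1=2)
[Gauss-Seidel] macro 4: S0 reads c0=3 → after 2×micro: 0; S1 reads c0=0 → after 3×micro: 2 ⇒ (c0=0, c1=2)
[Gauss-Seidel] macro 5: S0 reads c0=0 → after 2×micro: 3; S1 reads c0=3 → after 3×micro: 2 ⇒ (c0=3, c1=2)
[Gauss-Seidel] macro 6: S0 reads c0=3 → after 2×micro: 0; S1 reads c0=0 → after 3×micro: 2 ⇒ (c0=0, c1=2)
[Gauss-Seidel] macro 7: S0 reads c0=0 → after 2×micro: 3; S1 reads c0=3 → after 3×micro: 2 ⇒ (c0=3, c1=2)
[Gauss-Seidel] macro 8: S0 reads c0=3 → after 2×micro: 0; S1 reads c0=0 → after 3×micro: 2 ⇒ (c0=0, c1=2)
[Gauss-Seidel] macro 9: S0 reads c0=0 → after 2×micro: 3; S1 reads c0=3 → after 3×micro: 2 ⇒ (c0=3, c1=2)
[Gauss-Seidel] macro 10: S0 reads c0=3 → after 2×micro: 0; S1 reads c0=0 → after 3×micro: 2 ⇒ (c0=0, c1=2)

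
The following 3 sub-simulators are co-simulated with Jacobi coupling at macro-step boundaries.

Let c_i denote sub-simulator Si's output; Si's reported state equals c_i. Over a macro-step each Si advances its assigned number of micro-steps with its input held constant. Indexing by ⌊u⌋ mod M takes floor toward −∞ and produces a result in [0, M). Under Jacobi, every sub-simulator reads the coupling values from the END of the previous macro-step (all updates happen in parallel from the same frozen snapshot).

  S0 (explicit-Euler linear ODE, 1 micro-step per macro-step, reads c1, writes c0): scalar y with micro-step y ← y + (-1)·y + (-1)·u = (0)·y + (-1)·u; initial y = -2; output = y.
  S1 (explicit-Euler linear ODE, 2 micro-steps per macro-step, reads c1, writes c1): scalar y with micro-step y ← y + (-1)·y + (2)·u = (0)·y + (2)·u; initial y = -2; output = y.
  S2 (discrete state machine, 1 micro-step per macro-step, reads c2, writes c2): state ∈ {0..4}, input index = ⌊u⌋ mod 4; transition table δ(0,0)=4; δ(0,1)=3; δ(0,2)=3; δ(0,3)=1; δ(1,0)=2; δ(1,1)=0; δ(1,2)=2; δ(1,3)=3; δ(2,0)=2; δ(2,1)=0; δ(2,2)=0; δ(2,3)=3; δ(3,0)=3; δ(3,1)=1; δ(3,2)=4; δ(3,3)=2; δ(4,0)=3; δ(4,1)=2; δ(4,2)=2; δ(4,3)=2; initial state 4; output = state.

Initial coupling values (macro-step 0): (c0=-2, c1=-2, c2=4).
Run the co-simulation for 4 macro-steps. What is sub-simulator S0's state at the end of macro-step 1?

macro 1: S0 reads c1=-2 → after 1×micro: 2; S1 reads c1=-2 → after 2×micro: -4; S2 reads c2=4 → after 1×micro: 3 ⇒ (c0=2, c1=-4, c2=3)
macro 2: S0 reads c1=-4 → after 1×micro: 4; S1 reads c1=-4 → after 2×micro: -8; S2 reads c2=3 → after 1×micro: 2 ⇒ (c0=4, c1=-8, c2=2)
macro 3: S0 reads c1=-8 → after 1×micro: 8; S1 reads c1=-8 → after 2×micro: -16; S2 reads c2=2 → after 1×micro: 0 ⇒ (c0=8, c1=-16, c2=0)
macro 4: S0 reads c1=-16 → after 1×micro: 16; S1 reads c1=-16 → after 2×micro: -32; S2 reads c2=0 → after 1×micro: 4 ⇒ (c0=16, c1=-32, c2=4)

S0 state at macro-step 1 = 2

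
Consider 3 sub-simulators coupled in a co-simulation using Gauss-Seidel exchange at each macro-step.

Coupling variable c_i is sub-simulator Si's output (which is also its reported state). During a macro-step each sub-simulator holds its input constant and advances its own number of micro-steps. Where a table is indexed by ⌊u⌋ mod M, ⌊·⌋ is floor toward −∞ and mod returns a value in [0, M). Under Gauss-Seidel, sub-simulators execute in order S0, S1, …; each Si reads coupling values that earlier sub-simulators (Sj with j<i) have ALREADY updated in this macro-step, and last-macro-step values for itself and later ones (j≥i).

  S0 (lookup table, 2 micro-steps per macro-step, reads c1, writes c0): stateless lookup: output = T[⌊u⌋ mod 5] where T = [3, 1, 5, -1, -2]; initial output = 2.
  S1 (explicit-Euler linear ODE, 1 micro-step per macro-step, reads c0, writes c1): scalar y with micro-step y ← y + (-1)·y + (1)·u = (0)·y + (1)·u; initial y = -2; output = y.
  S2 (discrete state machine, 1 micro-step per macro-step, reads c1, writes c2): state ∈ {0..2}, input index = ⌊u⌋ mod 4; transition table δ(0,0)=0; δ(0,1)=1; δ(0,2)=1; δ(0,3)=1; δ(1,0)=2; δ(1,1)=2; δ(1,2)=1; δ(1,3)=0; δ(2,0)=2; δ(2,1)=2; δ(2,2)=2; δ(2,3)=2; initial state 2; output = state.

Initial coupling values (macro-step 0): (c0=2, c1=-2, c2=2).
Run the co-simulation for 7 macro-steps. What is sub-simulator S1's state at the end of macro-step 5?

macro 1: S0 reads c1=-2 → after 2×micro: -1; S1 reads c0=-1 → after 1×micro: -1; S2 reads c1=-1 → after 1×micro: 2 ⇒ (c0=-1, c1=-1, c2=2)
macro 2: S0 reads c1=-1 → after 2×micro: -2; S1 reads c0=-2 → after 1×micro: -2; S2 reads c1=-2 → after 1×micro: 2 ⇒ (c0=-2, c1=-2, c2=2)
macro 3: S0 reads c1=-2 → after 2×micro: -1; S1 reads c0=-1 → after 1×micro: -1; S2 reads c1=-1 → after 1×micro: 2 ⇒ (c0=-1, c1=-1, c2=2)
macro 4: S0 reads c1=-1 → after 2×micro: -2; S1 reads c0=-2 → after 1×micro: -2; S2 reads c1=-2 → after 1×micro: 2 ⇒ (c0=-2, c1=-2, c2=2)
macro 5: S0 reads c1=-2 → after 2×micro: -1; S1 reads c0=-1 → after 1×micro: -1; S2 reads c1=-1 → after 1×micro: 2 ⇒ (c0=-1, c1=-1, c2=2)
macro 6: S0 reads c1=-1 → after 2×micro: -2; S1 reads c0=-2 → after 1×micro: -2; S2 reads c1=-2 → after 1×micro: 2 ⇒ (c0=-2, c1=-2, c2=2)
macro 7: S0 reads c1=-2 → after 2×micro: -1; S1 reads c0=-1 → after 1×micro: -1; S2 reads c1=-1 → after 1×micro: 2 ⇒ (c0=-1, c1=-1, c2=2)

S1 state at macro-step 5 = -1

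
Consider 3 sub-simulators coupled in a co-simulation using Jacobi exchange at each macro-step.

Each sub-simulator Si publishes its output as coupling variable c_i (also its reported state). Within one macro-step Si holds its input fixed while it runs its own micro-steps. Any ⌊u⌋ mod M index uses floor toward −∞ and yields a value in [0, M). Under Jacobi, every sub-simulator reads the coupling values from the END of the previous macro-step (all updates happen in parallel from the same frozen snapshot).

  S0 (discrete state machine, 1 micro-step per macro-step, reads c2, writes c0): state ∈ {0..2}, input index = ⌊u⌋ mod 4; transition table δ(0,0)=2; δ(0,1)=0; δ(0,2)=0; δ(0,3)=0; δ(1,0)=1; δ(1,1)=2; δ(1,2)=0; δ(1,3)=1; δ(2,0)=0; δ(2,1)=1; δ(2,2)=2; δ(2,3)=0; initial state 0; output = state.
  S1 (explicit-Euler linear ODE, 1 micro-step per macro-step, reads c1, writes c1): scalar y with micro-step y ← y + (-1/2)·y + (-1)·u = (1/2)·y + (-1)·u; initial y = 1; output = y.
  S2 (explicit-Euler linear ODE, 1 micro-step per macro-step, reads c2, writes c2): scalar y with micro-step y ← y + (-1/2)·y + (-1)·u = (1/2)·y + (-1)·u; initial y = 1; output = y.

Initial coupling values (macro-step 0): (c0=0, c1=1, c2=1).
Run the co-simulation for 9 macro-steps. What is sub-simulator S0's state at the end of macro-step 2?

macro 1: S0 reads c2=1 → after 1×micro: 0; S1 reads c1=1 → after 1×micro: -1/2; S2 reads c2=1 → after 1×micro: -1/2 ⇒ (c0=0, c1=-1/2, c2=-1/2)
macro 2: S0 reads c2=-1/2 → after 1×micro: 0; S1 reads c1=-1/2 → after 1×micro: 1/4; S2 reads c2=-1/2 → after 1×micro: 1/4 ⇒ (c0=0, c1=1/4, c2=1/4)
macro 3: S0 reads c2=1/4 → after 1×micro: 2; S1 reads c1=1/4 → after 1×micro: -1/8; S2 reads c2=1/4 → after 1×micro: -1/8 ⇒ (c0=2, c1=-1/8, c2=-1/8)
macro 4: S0 reads c2=-1/8 → after 1×micro: 0; S1 reads c1=-1/8 → after 1×micro: 1/16; S2 reads c2=-1/8 → after 1×micro: 1/16 ⇒ (c0=0, c1=1/16, c2=1/16)
macro 5: S0 reads c2=1/16 → after 1×micro: 2; S1 reads c1=1/16 → after 1×micro: -1/32; S2 reads c2=1/16 → after 1×micro: -1/32 ⇒ (c0=2, c1=-1/32, c2=-1/32)
macro 6: S0 reads c2=-1/32 → after 1×micro: 0; S1 reads c1=-1/32 → after 1×micro: 1/64; S2 reads c2=-1/32 → after 1×micro: 1/64 ⇒ (c0=0, c1=1/64, c2=1/64)
macro 7: S0 reads c2=1/64 → after 1×micro: 2; S1 reads c1=1/64 → after 1×micro: -1/128; S2 reads c2=1/64 → after 1×micro: -1/128 ⇒ (c0=2, c1=-1/128, c2=-1/128)
macro 8: S0 reads c2=-1/128 → after 1×micro: 0; S1 reads c1=-1/128 → after 1×micro: 1/256; S2 reads c2=-1/128 → after 1×micro: 1/256 ⇒ (c0=0, c1=1/256, c2=1/256)
macro 9: S0 reads c2=1/256 → after 1×micro: 2; S1 reads c1=1/256 → after 1×micro: -1/512; S2 reads c2=1/256 → after 1×micro: -1/512 ⇒ (c0=2, c1=-1/512, c2=-1/512)

S0 state at macro-step 2 = 0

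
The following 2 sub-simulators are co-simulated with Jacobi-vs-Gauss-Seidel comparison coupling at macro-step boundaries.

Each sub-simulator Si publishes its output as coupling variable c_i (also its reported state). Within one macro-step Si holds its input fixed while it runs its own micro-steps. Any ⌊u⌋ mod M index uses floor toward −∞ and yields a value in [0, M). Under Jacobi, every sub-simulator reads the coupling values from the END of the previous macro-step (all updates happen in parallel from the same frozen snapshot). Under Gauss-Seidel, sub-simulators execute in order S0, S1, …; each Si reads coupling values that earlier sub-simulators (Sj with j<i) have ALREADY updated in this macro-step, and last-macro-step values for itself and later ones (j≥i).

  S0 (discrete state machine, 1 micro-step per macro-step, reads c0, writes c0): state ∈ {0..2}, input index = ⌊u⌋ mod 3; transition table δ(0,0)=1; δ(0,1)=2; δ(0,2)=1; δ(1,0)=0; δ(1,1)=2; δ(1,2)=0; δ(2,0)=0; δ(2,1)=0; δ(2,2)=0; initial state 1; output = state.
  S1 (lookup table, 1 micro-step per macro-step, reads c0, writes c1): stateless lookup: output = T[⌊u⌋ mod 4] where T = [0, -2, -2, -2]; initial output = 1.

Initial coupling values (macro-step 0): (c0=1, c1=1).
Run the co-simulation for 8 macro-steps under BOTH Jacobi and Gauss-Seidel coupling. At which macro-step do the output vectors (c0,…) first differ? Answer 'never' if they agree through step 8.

first divergence at macro-step: 2

[Jacobi] macro 1: S0 reads c0=1 → after 1×micro: 2; S1 reads c0=1 → after 1×micro: -2 ⇒ (c0=2, c1=-2)
[Jacobi] macro 2: S0 reads c0=2 → after 1×micro: 0; S1 reads c0=2 → after 1×micro: -2 ⇒ (c0=0, c1=-2)
[Jacobi] macro 3: S0 reads c0=0 → after 1×micro: 1; S1 reads c0=0 → after 1×micro: 0 ⇒ (c0=1, c1=0)
[Jacobi] macro 4: S0 reads c0=1 → after 1×micro: 2; S1 reads c0=1 → after 1×micro: -2 ⇒ (c0=2, c1=-2)
[Jacobi] macro 5: S0 reads c0=2 → after 1×micro: 0; S1 reads c0=2 → after 1×micro: -2 ⇒ (c0=0, c1=-2)
[Jacobi] macro 6: S0 reads c0=0 → after 1×micro: 1; S1 reads c0=0 → after 1×micro: 0 ⇒ (c0=1, c1=0)
[Jacobi] macro 7: S0 reads c0=1 → after 1×micro: 2; S1 reads c0=1 → after 1×micro: -2 ⇒ (c0=2, c1=-2)
[Jacobi] macro 8: S0 reads c0=2 → after 1×micro: 0; S1 reads c0=2 → after 1×micro: -2 ⇒ (c0=0, c1=-2)
[Gauss-Seidel] macro 1: S0 reads c0=1 → after 1×micro: 2; S1 reads c0=2 → after 1×micro: -2 ⇒ (c0=2, c1=-2)
[Gauss-Seidel] macro 2: S0 reads c0=2 → after 1×micro: 0; S1 reads c0=0 → after 1×micro: 0 ⇒ (c0=0, c1=0)
[Gauss-Seidel] macro 3: S0 reads c0=0 → after 1×micro: 1; S1 reads c0=1 → after 1×micro: -2 ⇒ (c0=1, c1=-2)
[Gauss-Seidel] macro 4: S0 reads c0=1 → after 1×micro: 2; S1 reads c0=2 → after 1×micro: -2 ⇒ (c0=2, c1=-2)
[Gauss-Seidel] macro 5: S0 reads c0=2 → after 1×micro: 0; S1 reads c0=0 → after 1×micro: 0 ⇒ (c0=0, c1=0)
[Gauss-Seidel] macro 6: S0 reads c0=0 → after 1×micro: 1; S1 reads c0=1 → after 1×micro: -2 ⇒ (c0=1, c1=-2)
[Gauss-Seidel] macro 7: S0 reads c0=1 → after 1×micro: 2; S1 reads c0=2 → after 1×micro: -2 ⇒ (c0=2, c1=-2)
[Gauss-Seidel] macro 8: S0 reads c0=2 → after 1×micro: 0; S1 reads c0=0 → after 1×micro: 0 ⇒ (c0=0, c1=0)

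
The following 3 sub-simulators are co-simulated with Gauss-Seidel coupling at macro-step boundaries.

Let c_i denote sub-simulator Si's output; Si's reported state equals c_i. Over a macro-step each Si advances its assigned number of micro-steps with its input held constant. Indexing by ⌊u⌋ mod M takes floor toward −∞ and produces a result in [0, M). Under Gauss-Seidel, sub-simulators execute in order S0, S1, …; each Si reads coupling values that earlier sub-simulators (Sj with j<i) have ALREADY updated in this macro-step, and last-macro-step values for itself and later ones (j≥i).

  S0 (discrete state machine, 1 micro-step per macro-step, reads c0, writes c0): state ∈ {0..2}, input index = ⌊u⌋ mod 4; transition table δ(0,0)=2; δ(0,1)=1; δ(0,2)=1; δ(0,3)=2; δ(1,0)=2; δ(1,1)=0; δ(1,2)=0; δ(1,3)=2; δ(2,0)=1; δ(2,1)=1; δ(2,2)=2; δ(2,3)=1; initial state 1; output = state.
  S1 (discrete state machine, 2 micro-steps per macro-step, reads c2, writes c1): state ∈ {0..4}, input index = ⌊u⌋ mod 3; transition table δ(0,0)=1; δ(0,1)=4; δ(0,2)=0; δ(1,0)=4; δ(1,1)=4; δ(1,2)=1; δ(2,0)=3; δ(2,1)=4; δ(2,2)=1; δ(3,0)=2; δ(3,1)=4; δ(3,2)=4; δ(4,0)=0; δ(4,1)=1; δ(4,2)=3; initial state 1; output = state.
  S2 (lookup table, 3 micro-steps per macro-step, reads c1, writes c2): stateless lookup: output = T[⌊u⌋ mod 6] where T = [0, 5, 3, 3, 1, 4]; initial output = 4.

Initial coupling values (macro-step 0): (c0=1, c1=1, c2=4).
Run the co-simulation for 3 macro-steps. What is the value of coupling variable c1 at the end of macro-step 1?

c1 at macro-step 1 = 1

macro 1: S0 reads c0=1 → after 1×micro: 0; S1 reads c2=4 → after 2×micro: 1; S2 reads c1=1 → after 3×micro: 5 ⇒ (c0=0, c1=1, c2=5)
macro 2: S0 reads c0=0 → after 1×micro: 2; S1 reads c2=5 → after 2×micro: 1; S2 reads c1=1 → after 3×micro: 5 ⇒ (c0=2, c1=1, c2=5)
macro 3: S0 reads c0=2 → after 1×micro: 2; S1 reads c2=5 → after 2×micro: 1; S2 reads c1=1 → after 3×micro: 5 ⇒ (c0=2, c1=1, c2=5)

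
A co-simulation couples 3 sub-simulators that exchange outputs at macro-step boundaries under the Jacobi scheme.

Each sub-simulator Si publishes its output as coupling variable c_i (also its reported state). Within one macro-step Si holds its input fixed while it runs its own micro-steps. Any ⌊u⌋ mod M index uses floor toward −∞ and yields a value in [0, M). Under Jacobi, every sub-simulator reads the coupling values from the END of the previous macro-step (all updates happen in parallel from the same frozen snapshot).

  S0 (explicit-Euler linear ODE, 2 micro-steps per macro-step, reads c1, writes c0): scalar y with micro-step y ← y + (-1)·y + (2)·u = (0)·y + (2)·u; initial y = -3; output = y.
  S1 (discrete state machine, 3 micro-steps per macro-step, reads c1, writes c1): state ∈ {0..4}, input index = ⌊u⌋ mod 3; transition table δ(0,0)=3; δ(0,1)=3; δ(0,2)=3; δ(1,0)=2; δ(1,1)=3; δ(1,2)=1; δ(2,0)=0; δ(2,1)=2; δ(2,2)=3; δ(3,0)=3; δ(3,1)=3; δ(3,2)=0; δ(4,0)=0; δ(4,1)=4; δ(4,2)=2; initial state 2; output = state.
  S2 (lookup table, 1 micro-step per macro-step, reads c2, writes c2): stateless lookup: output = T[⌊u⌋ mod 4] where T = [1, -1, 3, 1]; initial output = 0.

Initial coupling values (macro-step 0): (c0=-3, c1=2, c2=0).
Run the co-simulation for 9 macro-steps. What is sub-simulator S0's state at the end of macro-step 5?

macro 1: S0 reads c1=2 → after 2×micro: 4; S1 reads c1=2 → after 3×micro: 3; S2 reads c2=0 → after 1×micro: 1 ⇒ (c0=4, c1=3, c2=1)
macro 2: S0 reads c1=3 → after 2×micro: 6; S1 reads c1=3 → after 3×micro: 3; S2 reads c2=1 → after 1×micro: -1 ⇒ (c0=6, c1=3, c2=-1)
macro 3: S0 reads c1=3 → after 2×micro: 6; S1 reads c1=3 → after 3×micro: 3; S2 reads c2=-1 → after 1×micro: 1 ⇒ (c0=6, c1=3, c2=1)
macro 4: S0 reads c1=3 → after 2×micro: 6; S1 reads c1=3 → after 3×micro: 3; S2 reads c2=1 → after 1×micro: -1 ⇒ (c0=6, c1=3, c2=-1)
macro 5: S0 reads c1=3 → after 2×micro: 6; S1 reads c1=3 → after 3×micro: 3; S2 reads c2=-1 → after 1×micro: 1 ⇒ (c0=6, c1=3, c2=1)
macro 6: S0 reads c1=3 → after 2×micro: 6; S1 reads c1=3 → after 3×micro: 3; S2 reads c2=1 → after 1×micro: -1 ⇒ (c0=6, c1=3, c2=-1)
macro 7: S0 reads c1=3 → after 2×micro: 6; S1 reads c1=3 → after 3×micro: 3; S2 reads c2=-1 → after 1×micro: 1 ⇒ (c0=6, c1=3, c2=1)
macro 8: S0 reads c1=3 → after 2×micro: 6; S1 reads c1=3 → after 3×micro: 3; S2 reads c2=1 → after 1×micro: -1 ⇒ (c0=6, c1=3, c2=-1)
macro 9: S0 reads c1=3 → after 2×micro: 6; S1 reads c1=3 → after 3×micro: 3; S2 reads c2=-1 → after 1×micro: 1 ⇒ (c0=6, c1=3, c2=1)

S0 state at macro-step 5 = 6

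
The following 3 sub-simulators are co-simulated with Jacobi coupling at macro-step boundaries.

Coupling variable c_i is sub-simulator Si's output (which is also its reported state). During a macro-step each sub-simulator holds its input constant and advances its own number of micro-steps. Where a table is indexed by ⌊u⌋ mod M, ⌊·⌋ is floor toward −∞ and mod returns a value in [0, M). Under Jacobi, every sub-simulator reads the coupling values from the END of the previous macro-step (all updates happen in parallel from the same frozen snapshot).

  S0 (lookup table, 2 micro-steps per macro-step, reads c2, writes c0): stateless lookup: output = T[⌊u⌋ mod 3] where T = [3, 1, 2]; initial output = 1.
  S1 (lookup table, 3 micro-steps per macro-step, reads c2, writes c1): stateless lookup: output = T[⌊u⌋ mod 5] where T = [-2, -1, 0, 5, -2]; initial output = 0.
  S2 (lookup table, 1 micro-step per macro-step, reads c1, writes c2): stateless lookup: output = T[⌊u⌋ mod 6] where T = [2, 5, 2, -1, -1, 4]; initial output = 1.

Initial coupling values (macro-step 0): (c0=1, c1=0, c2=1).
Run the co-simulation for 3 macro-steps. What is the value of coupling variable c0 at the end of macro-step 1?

macro 1: S0 reads c2=1 → after 2×micro: 1; S1 reads c2=1 → after 3×micro: -1; S2 reads c1=0 → after 1×micro: 2 ⇒ (c0=1, c1=-1, c2=2)
macro 2: S0 reads c2=2 → after 2×micro: 2; S1 reads c2=2 → after 3×micro: 0; S2 reads c1=-1 → after 1×micro: 4 ⇒ (c0=2, c1=0, c2=4)
macro 3: S0 reads c2=4 → after 2×micro: 1; S1 reads c2=4 → after 3×micro: -2; S2 reads c1=0 → after 1×micro: 2 ⇒ (c0=1, c1=-2, c2=2)

c0 at macro-step 1 = 1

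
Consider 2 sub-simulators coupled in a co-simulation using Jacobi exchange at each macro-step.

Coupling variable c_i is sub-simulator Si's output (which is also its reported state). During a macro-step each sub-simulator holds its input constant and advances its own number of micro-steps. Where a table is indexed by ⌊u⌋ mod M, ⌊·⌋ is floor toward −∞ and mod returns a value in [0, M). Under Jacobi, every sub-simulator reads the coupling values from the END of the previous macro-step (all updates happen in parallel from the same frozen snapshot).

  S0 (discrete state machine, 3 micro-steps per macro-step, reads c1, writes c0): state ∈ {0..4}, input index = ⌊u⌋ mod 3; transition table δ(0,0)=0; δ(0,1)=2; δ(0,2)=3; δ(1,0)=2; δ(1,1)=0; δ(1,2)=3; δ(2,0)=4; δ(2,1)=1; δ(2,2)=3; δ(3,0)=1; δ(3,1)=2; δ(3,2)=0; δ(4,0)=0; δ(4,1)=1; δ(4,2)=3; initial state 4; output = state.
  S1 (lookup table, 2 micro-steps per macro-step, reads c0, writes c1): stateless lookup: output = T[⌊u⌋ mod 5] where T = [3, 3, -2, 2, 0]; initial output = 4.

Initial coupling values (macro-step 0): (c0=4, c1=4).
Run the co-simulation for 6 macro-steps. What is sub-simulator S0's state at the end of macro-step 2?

macro 1: S0 reads c1=4 → after 3×micro: 2; S1 reads c0=4 → after 2×micro: 0 ⇒ (c0=2, c1=0)
macro 2: S0 reads c1=0 → after 3×micro: 0; S1 reads c0=2 → after 2×micro: -2 ⇒ (c0=0, c1=-2)
macro 3: S0 reads c1=-2 → after 3×micro: 0; S1 reads c0=0 → after 2×micro: 3 ⇒ (c0=0, c1=3)
macro 4: S0 reads c1=3 → after 3×micro: 0; S1 reads c0=0 → after 2×micro: 3 ⇒ (c0=0, c1=3)
macro 5: S0 reads c1=3 → after 3×micro: 0; S1 reads c0=0 → after 2×micro: 3 ⇒ (c0=0, c1=3)
macro 6: S0 reads c1=3 → after 3×micro: 0; S1 reads c0=0 → after 2×micro: 3 ⇒ (c0=0, c1=3)

S0 state at macro-step 2 = 0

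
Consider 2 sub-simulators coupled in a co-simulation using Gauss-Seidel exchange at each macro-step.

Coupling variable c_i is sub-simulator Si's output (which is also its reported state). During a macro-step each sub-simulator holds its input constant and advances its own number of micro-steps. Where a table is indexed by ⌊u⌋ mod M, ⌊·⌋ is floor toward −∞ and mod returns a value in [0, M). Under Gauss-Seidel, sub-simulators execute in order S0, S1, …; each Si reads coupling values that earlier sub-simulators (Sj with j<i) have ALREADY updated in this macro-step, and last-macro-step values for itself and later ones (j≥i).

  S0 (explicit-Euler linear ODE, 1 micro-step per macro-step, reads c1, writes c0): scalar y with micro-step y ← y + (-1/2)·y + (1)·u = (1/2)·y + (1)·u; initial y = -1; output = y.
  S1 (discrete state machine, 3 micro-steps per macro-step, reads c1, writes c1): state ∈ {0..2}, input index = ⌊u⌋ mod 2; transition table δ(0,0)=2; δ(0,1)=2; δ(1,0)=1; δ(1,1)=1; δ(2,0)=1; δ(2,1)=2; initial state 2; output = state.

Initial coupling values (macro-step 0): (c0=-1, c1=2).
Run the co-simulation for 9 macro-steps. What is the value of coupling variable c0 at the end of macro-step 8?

macro 1: S0 reads c1=2 → after 1×micro: 3/2; S1 reads c1=2 → after 3×micro: 1 ⇒ (c0=3/2, c1=1)
macro 2: S0 reads c1=1 → after 1×micro: 7/4; S1 reads c1=1 → after 3×micro: 1 ⇒ (c0=7/4, c1=1)
macro 3: S0 reads c1=1 → after 1×micro: 15/8; S1 reads c1=1 → after 3×micro: 1 ⇒ (c0=15/8, c1=1)
macro 4: S0 reads c1=1 → after 1×micro: 31/16; S1 reads c1=1 → after 3×micro: 1 ⇒ (c0=31/16, c1=1)
macro 5: S0 reads c1=1 → after 1×micro: 63/32; S1 reads c1=1 → after 3×micro: 1 ⇒ (c0=63/32, c1=1)
macro 6: S0 reads c1=1 → after 1×micro: 127/64; S1 reads c1=1 → after 3×micro: 1 ⇒ (c0=127/64, c1=1)
macro 7: S0 reads c1=1 → after 1×micro: 255/128; S1 reads c1=1 → after 3×micro: 1 ⇒ (c0=255/128, c1=1)
macro 8: S0 reads c1=1 → after 1×micro: 511/256; S1 reads c1=1 → after 3×micro: 1 ⇒ (c0=511/256, c1=1)
macro 9: S0 reads c1=1 → after 1×micro: 1023/512; S1 reads c1=1 → after 3×micro: 1 ⇒ (c0=1023/512, c1=1)

c0 at macro-step 8 = 511/256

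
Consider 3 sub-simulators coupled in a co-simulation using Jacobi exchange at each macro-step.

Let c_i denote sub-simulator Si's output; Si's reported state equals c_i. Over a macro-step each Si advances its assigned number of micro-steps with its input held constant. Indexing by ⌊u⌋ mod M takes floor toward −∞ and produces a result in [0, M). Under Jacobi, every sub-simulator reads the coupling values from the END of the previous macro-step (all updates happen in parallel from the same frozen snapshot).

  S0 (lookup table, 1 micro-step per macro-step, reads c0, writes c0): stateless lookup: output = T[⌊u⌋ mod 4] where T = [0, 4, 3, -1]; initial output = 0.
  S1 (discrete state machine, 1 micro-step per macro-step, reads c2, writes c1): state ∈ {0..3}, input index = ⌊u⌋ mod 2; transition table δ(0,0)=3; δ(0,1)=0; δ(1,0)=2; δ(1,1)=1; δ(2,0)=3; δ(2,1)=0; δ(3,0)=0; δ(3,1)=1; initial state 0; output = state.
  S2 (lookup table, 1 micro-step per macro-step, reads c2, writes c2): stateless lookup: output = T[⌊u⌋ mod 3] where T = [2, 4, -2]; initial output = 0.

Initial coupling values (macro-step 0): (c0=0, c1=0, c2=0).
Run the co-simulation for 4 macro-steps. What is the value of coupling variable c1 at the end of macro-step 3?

macro 1: S0 reads c0=0 → after 1×micro: 0; S1 reads c2=0 → after 1×micro: 3; S2 reads c2=0 → after 1×micro: 2 ⇒ (c0=0, c1=3, c2=2)
macro 2: S0 reads c0=0 → after 1×micro: 0; S1 reads c2=2 → after 1×micro: 0; S2 reads c2=2 → after 1×micro: -2 ⇒ (c0=0, c1=0, c2=-2)
macro 3: S0 reads c0=0 → after 1×micro: 0; S1 reads c2=-2 → after 1×micro: 3; S2 reads c2=-2 → after 1×micro: 4 ⇒ (c0=0, c1=3, c2=4)
macro 4: S0 reads c0=0 → after 1×micro: 0; S1 reads c2=4 → after 1×micro: 0; S2 reads c2=4 → after 1×micro: 4 ⇒ (c0=0, c1=0, c2=4)

c1 at macro-step 3 = 3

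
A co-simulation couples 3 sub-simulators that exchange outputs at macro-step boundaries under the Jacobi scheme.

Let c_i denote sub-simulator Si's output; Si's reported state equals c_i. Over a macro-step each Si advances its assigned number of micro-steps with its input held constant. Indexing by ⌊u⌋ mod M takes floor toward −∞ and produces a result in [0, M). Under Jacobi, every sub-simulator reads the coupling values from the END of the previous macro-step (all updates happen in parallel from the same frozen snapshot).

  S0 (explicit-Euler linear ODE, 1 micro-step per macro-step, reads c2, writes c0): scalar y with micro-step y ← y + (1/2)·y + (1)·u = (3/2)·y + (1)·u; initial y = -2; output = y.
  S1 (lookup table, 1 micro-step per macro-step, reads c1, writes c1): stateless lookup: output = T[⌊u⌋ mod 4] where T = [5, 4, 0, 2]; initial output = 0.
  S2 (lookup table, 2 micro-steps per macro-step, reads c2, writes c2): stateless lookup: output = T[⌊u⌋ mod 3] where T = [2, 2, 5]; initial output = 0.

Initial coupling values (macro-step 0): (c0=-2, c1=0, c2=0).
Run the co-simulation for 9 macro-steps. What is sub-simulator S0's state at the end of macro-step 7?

S0 state at macro-step 7 = 3005/64

macro 1: S0 reads c2=0 → after 1×micro: -3; S1 reads c1=0 → after 1×micro: 5; S2 reads c2=0 → after 2×micro: 2 ⇒ (c0=-3, c1=5, c2=2)
macro 2: S0 reads c2=2 → after 1×micro: -5/2; S1 reads c1=5 → after 1×micro: 4; S2 reads c2=2 → after 2×micro: 5 ⇒ (c0=-5/2, c1=4, c2=5)
macro 3: S0 reads c2=5 → after 1×micro: 5/4; S1 reads c1=4 → after 1×micro: 5; S2 reads c2=5 → after 2×micro: 5 ⇒ (c0=5/4, c1=5, c2=5)
macro 4: S0 reads c2=5 → after 1×micro: 55/8; S1 reads c1=5 → after 1×micro: 4; S2 reads c2=5 → after 2×micro: 5 ⇒ (c0=55/8, c1=4, c2=5)
macro 5: S0 reads c2=5 → after 1×micro: 245/16; S1 reads c1=4 → after 1×micro: 5; S2 reads c2=5 → after 2×micro: 5 ⇒ (c0=245/16, c1=5, c2=5)
macro 6: S0 reads c2=5 → after 1×micro: 895/32; S1 reads c1=5 → after 1×micro: 4; S2 reads c2=5 → after 2×micro: 5 ⇒ (c0=895/32, c1=4, c2=5)
macro 7: S0 reads c2=5 → after 1×micro: 3005/64; S1 reads c1=4 → after 1×micro: 5; S2 reads c2=5 → after 2×micro: 5 ⇒ (c0=3005/64, c1=5, c2=5)
macro 8: S0 reads c2=5 → after 1×micro: 9655/128; S1 reads c1=5 → after 1×micro: 4; S2 reads c2=5 → after 2×micro: 5 ⇒ (c0=9655/128, c1=4, c2=5)
macro 9: S0 reads c2=5 → after 1×micro: 30245/256; S1 reads c1=4 → after 1×micro: 5; S2 reads c2=5 → after 2×micro: 5 ⇒ (c0=30245/256, c1=5, c2=5)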